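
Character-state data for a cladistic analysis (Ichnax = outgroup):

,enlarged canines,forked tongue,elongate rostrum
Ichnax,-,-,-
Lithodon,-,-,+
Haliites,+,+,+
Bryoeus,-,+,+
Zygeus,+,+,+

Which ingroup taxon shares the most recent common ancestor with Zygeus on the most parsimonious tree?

Haliites

The outgroup has state '-' for every character, so '+' is the derived state throughout.
enlarged canines: derived state '+' in Haliites and Zygeus only — synapomorphy for {Haliites, Zygeus}.
forked tongue (derived state '+') is shared by Bryoeus, Haliites, and Zygeus — a synapomorphy uniting that clade.
elongate rostrum (derived state '+') is shared by all ingroup taxa — unites the whole ingroup.
Most parsimonious ingroup topology: (Lithodon,((Haliites,Zygeus),Bryoeus)).
Zygeus and Haliites form a cherry on this tree, so they are sister taxa.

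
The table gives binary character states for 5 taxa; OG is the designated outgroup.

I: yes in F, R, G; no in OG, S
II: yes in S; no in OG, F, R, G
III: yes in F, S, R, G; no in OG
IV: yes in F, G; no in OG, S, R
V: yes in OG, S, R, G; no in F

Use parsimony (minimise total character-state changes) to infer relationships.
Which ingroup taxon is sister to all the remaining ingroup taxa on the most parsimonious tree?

Character polarity is set by the outgroup: the derived state is whichever differs from the outgroup's state, so for V the derived state is 'no', and for the remaining characters it is 'yes'.
Only F, G, and R show the derived state 'yes' for I, supporting them as a clade.
II: derived state 'yes' in S only — an autapomorphy, so it tells us nothing about relationships among taxa.
III (derived state 'yes') is shared by all ingroup taxa — unites the whole ingroup.
IV: derived state 'yes' in F and G only — synapomorphy for {F, G}.
V: derived state 'no' in F only — an autapomorphy, so it tells us nothing about relationships among taxa.
Most parsimonious ingroup topology: (((F,G),R),S).
S is sister to the clade containing all other ingroup taxa, so it is the earliest-diverging (most basal) ingroup lineage.

S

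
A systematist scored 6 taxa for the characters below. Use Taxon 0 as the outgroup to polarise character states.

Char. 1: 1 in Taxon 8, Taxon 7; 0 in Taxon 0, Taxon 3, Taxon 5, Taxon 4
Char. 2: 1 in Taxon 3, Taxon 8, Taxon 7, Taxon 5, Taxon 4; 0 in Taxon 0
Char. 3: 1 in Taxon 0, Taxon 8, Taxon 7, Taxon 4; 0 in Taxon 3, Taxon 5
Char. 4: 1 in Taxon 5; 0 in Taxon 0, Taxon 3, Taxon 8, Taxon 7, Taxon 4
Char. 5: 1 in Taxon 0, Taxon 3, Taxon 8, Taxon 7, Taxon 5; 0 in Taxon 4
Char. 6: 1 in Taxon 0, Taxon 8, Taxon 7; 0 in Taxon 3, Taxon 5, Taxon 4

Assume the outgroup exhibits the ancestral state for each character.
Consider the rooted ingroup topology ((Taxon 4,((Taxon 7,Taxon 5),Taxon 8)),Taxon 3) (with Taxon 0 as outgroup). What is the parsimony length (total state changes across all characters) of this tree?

10

Map each character onto ((Taxon 4,((Taxon 7,Taxon 5),Taxon 8)),Taxon 3) (rooted by Taxon 0) and count the minimum state changes it requires (Fitch parsimony):
Char. 1: 2; Char. 2: 1; Char. 3: 2; Char. 4: 1; Char. 5: 1; Char. 6: 3.
Total tree length = 10.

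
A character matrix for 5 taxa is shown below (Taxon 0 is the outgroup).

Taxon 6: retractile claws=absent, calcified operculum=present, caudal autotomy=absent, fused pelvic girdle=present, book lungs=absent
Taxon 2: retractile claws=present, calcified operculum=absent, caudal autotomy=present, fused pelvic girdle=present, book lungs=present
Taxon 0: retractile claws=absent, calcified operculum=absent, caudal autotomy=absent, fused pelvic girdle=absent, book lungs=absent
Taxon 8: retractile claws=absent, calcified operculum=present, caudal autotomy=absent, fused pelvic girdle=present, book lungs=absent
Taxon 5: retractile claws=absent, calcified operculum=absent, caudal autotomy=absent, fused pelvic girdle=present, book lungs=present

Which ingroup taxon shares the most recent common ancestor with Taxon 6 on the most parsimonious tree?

The outgroup has state 'absent' for every character, so 'present' is the derived state throughout.
retractile claws: derived state 'present' in Taxon 2 only — an autapomorphy, so it tells us nothing about relationships among taxa.
calcified operculum (derived state 'present') is shared by Taxon 6 and Taxon 8 — a synapomorphy uniting that clade.
caudal autotomy (derived state 'present') is unique to Taxon 2 (autapomorphy; uninformative for grouping).
fused pelvic girdle (derived state 'present') is shared by all ingroup taxa — unites the whole ingroup.
Only Taxon 2 and Taxon 5 show the derived state 'present' for book lungs, supporting them as a clade.
Most parsimonious ingroup topology: ((Taxon 2,Taxon 5),(Taxon 8,Taxon 6)).
Taxon 6 and Taxon 8 form a cherry on this tree, so they are sister taxa.

Taxon 8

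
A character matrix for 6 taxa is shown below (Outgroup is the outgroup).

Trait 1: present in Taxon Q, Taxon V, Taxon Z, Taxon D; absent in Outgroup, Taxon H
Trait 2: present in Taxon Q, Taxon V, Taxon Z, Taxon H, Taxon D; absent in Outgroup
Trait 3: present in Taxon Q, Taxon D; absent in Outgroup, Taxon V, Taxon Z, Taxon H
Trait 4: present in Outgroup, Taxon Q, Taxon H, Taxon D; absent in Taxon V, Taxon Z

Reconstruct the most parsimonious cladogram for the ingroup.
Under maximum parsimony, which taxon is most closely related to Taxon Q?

Taxon D

Character polarity is set by the outgroup: the derived state is whichever differs from the outgroup's state, so for Trait 4 the derived state is 'absent', and for the remaining characters it is 'present'.
Trait 1: derived state 'present' in Taxon D, Taxon Q, Taxon V, and Taxon Z only — synapomorphy for {Taxon D, Taxon Q, Taxon V, Taxon Z}.
All ingroup taxa share the derived state 'present' for Trait 2; it defines the ingroup but does not resolve relationships within it.
Only Taxon D and Taxon Q show the derived state 'present' for Trait 3, supporting them as a clade.
Trait 4: derived state 'absent' in Taxon V and Taxon Z only — synapomorphy for {Taxon V, Taxon Z}.
Most parsimonious ingroup topology: (((Taxon Q,Taxon D),(Taxon V,Taxon Z)),Taxon H).
Taxon Q and Taxon D form a cherry on this tree, so they are sister taxa.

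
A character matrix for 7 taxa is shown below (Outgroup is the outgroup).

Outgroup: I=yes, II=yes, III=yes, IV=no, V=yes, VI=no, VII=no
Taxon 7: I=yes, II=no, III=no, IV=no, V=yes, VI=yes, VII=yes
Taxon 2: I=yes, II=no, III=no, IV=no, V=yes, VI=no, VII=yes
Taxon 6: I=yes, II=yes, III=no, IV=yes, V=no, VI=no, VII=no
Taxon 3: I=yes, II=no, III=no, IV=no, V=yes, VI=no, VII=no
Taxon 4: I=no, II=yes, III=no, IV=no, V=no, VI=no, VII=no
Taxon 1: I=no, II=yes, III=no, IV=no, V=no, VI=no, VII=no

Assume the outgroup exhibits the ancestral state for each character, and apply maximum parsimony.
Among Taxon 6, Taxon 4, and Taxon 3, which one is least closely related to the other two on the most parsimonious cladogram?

Taxon 3

Character polarity is set by the outgroup: the derived state is whichever differs from the outgroup's state, so for I, II, III, V the derived state is 'no', and for the remaining characters it is 'yes'.
I: derived state 'no' in Taxon 1 and Taxon 4 only — synapomorphy for {Taxon 1, Taxon 4}.
II: derived state 'no' in Taxon 2, Taxon 3, and Taxon 7 only — synapomorphy for {Taxon 2, Taxon 3, Taxon 7}.
III (derived state 'no') is shared by all ingroup taxa — unites the whole ingroup.
IV (derived state 'yes') is unique to Taxon 6 (autapomorphy; uninformative for grouping).
V (derived state 'no') is shared by Taxon 1, Taxon 4, and Taxon 6 — a synapomorphy uniting that clade.
VI: derived state 'yes' in Taxon 7 only — an autapomorphy, so it tells us nothing about relationships among taxa.
VII (derived state 'yes') is shared by Taxon 2 and Taxon 7 — a synapomorphy uniting that clade.
Most parsimonious ingroup topology: (((Taxon 7,Taxon 2),Taxon 3),(Taxon 6,(Taxon 4,Taxon 1))).
Taxon 6 and Taxon 4 share a more recent common ancestor with each other than either does with Taxon 3, so Taxon 3 is the least closely related of the three.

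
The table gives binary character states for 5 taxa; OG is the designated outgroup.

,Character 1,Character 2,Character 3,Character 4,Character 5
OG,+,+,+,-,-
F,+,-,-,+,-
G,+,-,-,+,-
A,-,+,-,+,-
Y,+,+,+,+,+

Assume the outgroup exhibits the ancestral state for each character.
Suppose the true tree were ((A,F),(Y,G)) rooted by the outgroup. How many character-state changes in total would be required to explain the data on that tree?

7

Map each character onto ((A,F),(Y,G)) (rooted by OG) and count the minimum state changes it requires (Fitch parsimony):
Character 1: 1; Character 2: 2; Character 3: 2; Character 4: 1; Character 5: 1.
Total tree length = 7.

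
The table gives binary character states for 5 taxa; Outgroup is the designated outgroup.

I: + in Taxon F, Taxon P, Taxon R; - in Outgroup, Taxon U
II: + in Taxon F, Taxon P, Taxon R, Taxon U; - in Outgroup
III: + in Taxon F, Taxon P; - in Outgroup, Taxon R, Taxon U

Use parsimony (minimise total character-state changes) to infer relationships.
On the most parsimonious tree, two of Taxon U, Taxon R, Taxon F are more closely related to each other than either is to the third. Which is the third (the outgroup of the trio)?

Taxon U

The outgroup has state '-' for every character, so '+' is the derived state throughout.
I: derived state '+' in Taxon F, Taxon P, and Taxon R only — synapomorphy for {Taxon F, Taxon P, Taxon R}.
All ingroup taxa share the derived state '+' for II; it defines the ingroup but does not resolve relationships within it.
III (derived state '+') is shared by Taxon F and Taxon P — a synapomorphy uniting that clade.
Most parsimonious ingroup topology: (((Taxon F,Taxon P),Taxon R),Taxon U).
Taxon F and Taxon R share a more recent common ancestor with each other than either does with Taxon U, so Taxon U is the least closely related of the three.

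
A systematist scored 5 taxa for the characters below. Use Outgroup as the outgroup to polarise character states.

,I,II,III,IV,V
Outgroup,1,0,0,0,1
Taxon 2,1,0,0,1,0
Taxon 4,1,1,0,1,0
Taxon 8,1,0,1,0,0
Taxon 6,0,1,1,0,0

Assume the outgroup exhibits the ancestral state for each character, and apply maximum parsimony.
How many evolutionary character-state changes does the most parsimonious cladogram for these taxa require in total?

6

Character polarity is set by the outgroup: the derived state is whichever differs from the outgroup's state, so for I, V the derived state is '0', and for the remaining characters it is '1'.
I: derived state '0' in Taxon 6 only — an autapomorphy, so it tells us nothing about relationships among taxa.
II groups Taxon 4 and Taxon 6, which is incompatible with the clades supported by the remaining characters; treating it as convergent (homoplasy) costs fewer steps than any alternative tree.
III: derived state '1' in Taxon 6 and Taxon 8 only — synapomorphy for {Taxon 6, Taxon 8}.
IV (derived state '1') is shared by Taxon 2 and Taxon 4 — a synapomorphy uniting that clade.
All ingroup taxa share the derived state '0' for V; it defines the ingroup but does not resolve relationships within it.
Most parsimonious ingroup topology: ((Taxon 2,Taxon 4),(Taxon 8,Taxon 6)).
Changes per character on this tree: I: 1; II: 2; III: 1; IV: 1; V: 1.
Total = 6.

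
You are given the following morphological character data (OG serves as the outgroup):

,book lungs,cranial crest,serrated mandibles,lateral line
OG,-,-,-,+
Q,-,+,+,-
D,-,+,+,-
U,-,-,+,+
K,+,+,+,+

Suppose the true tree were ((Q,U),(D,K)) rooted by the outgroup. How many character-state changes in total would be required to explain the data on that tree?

Map each character onto ((Q,U),(D,K)) (rooted by OG) and count the minimum state changes it requires (Fitch parsimony):
book lungs: 1; cranial crest: 2; serrated mandibles: 1; lateral line: 2.
Total tree length = 6.

6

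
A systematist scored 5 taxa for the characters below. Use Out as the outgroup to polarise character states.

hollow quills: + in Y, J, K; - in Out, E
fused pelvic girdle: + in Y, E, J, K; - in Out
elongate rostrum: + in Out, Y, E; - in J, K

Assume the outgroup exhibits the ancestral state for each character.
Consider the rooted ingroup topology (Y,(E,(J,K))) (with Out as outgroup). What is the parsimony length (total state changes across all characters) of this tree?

4

Map each character onto (Y,(E,(J,K))) (rooted by Out) and count the minimum state changes it requires (Fitch parsimony):
hollow quills: 2; fused pelvic girdle: 1; elongate rostrum: 1.
Total tree length = 4.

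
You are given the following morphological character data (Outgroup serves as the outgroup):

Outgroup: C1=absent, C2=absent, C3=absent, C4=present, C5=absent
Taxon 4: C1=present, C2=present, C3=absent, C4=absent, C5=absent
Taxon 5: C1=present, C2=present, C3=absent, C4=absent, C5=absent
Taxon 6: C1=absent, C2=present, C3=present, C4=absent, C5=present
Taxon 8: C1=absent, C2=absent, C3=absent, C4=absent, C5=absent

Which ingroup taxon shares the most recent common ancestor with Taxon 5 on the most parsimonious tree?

Character polarity is set by the outgroup: the derived state is whichever differs from the outgroup's state, so for C4 the derived state is 'absent', and for the remaining characters it is 'present'.
C1 (derived state 'present') is shared by Taxon 4 and Taxon 5 — a synapomorphy uniting that clade.
C2 (derived state 'present') is shared by Taxon 4, Taxon 5, and Taxon 6 — a synapomorphy uniting that clade.
C3: derived state 'present' in Taxon 6 only — an autapomorphy, so it tells us nothing about relationships among taxa.
All ingroup taxa share the derived state 'absent' for C4; it defines the ingroup but does not resolve relationships within it.
C5: derived state 'present' in Taxon 6 only — an autapomorphy, so it tells us nothing about relationships among taxa.
Most parsimonious ingroup topology: (((Taxon 4,Taxon 5),Taxon 6),Taxon 8).
Taxon 5 and Taxon 4 form a cherry on this tree, so they are sister taxa.

Taxon 4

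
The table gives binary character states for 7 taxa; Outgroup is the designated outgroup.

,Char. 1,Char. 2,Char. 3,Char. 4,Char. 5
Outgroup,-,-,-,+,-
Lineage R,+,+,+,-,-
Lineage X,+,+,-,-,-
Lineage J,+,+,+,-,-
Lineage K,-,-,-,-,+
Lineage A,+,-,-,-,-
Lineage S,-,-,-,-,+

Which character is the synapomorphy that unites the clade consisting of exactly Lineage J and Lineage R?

Char. 3

Character polarity is set by the outgroup: the derived state is whichever differs from the outgroup's state, so for Char. 4 the derived state is '-', and for the remaining characters it is '+'.
Char. 1 (derived state '+') is shared by Lineage A, Lineage J, Lineage R, and Lineage X — a synapomorphy uniting that clade.
Char. 2 (derived state '+') is shared by Lineage J, Lineage R, and Lineage X — a synapomorphy uniting that clade.
Char. 3 (derived state '+') is shared by Lineage J and Lineage R — a synapomorphy uniting that clade.
All ingroup taxa share the derived state '-' for Char. 4; it defines the ingroup but does not resolve relationships within it.
Only Lineage K and Lineage S show the derived state '+' for Char. 5, supporting them as a clade.
Most parsimonious ingroup topology: ((((Lineage R,Lineage J),Lineage X),Lineage A),(Lineage K,Lineage S)).
The clade {Lineage J, Lineage R} is supported by Char. 3: its derived state '+' occurs in exactly those taxa and in no other taxon (including the outgroup).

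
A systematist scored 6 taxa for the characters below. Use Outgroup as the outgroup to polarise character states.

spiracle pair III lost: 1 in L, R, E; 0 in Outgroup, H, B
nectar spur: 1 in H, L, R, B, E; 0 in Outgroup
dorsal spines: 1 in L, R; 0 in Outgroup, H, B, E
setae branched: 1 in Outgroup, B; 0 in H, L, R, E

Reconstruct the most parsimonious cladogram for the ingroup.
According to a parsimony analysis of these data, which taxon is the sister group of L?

Character polarity is set by the outgroup: the derived state is whichever differs from the outgroup's state, so for setae branched the derived state is '0', and for the remaining characters it is '1'.
spiracle pair III lost (derived state '1') is shared by E, L, and R — a synapomorphy uniting that clade.
nectar spur (derived state '1') is shared by all ingroup taxa — unites the whole ingroup.
dorsal spines: derived state '1' in L and R only — synapomorphy for {L, R}.
Only E, H, L, and R show the derived state '0' for setae branched, supporting them as a clade.
Most parsimonious ingroup topology: ((H,((L,R),E)),B).
L and R form a cherry on this tree, so they are sister taxa.

R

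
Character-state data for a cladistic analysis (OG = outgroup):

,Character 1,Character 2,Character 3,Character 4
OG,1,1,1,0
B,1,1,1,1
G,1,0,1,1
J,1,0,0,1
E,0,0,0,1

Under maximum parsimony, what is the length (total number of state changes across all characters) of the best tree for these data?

Character polarity is set by the outgroup: the derived state is whichever differs from the outgroup's state, so for Character 1, Character 2, Character 3 the derived state is '0', and for the remaining characters it is '1'.
Character 1: derived state '0' in E only — an autapomorphy, so it tells us nothing about relationships among taxa.
Character 2 (derived state '0') is shared by E, G, and J — a synapomorphy uniting that clade.
Character 3 (derived state '0') is shared by E and J — a synapomorphy uniting that clade.
Character 4 (derived state '1') is shared by all ingroup taxa — unites the whole ingroup.
Most parsimonious ingroup topology: (B,(G,(J,E))).
Changes per character on this tree: Character 1: 1; Character 2: 1; Character 3: 1; Character 4: 1.
Total = 4.

4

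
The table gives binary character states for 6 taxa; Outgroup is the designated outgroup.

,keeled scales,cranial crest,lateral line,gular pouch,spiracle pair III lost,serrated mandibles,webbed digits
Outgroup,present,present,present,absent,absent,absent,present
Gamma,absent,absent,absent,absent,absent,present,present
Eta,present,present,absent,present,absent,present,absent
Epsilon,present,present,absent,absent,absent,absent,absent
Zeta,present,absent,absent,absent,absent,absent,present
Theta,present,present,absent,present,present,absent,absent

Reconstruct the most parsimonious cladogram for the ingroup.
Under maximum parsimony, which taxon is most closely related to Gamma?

Zeta

Character polarity is set by the outgroup: the derived state is whichever differs from the outgroup's state, so for keeled scales, cranial crest, lateral line, webbed digits the derived state is 'absent', and for the remaining characters it is 'present'.
keeled scales (derived state 'absent') is unique to Gamma (autapomorphy; uninformative for grouping).
Only Gamma and Zeta show the derived state 'absent' for cranial crest, supporting them as a clade.
lateral line (derived state 'absent') is shared by all ingroup taxa — unites the whole ingroup.
gular pouch (derived state 'present') is shared by Eta and Theta — a synapomorphy uniting that clade.
spiracle pair III lost: derived state 'present' in Theta only — an autapomorphy, so it tells us nothing about relationships among taxa.
serrated mandibles groups Eta and Gamma, which is incompatible with the clades supported by the remaining characters; treating it as convergent (homoplasy) costs fewer steps than any alternative tree.
Only Epsilon, Eta, and Theta show the derived state 'absent' for webbed digits, supporting them as a clade.
Most parsimonious ingroup topology: ((Gamma,Zeta),((Eta,Theta),Epsilon)).
Gamma and Zeta form a cherry on this tree, so they are sister taxa.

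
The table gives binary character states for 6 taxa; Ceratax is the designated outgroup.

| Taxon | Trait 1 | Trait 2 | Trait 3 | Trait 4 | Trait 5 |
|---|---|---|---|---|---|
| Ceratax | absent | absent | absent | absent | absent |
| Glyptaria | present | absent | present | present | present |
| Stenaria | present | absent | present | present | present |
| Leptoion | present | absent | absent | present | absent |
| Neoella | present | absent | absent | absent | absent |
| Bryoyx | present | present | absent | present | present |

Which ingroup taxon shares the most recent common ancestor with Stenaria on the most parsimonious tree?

The outgroup has state 'absent' for every character, so 'present' is the derived state throughout.
Trait 1 (derived state 'present') is shared by all ingroup taxa — unites the whole ingroup.
Trait 2: derived state 'present' in Bryoyx only — an autapomorphy, so it tells us nothing about relationships among taxa.
Trait 3: derived state 'present' in Glyptaria and Stenaria only — synapomorphy for {Glyptaria, Stenaria}.
Trait 4 (derived state 'present') is shared by Bryoyx, Glyptaria, Leptoion, and Stenaria — a synapomorphy uniting that clade.
Trait 5: derived state 'present' in Bryoyx, Glyptaria, and Stenaria only — synapomorphy for {Bryoyx, Glyptaria, Stenaria}.
Most parsimonious ingroup topology: ((((Glyptaria,Stenaria),Bryoyx),Leptoion),Neoella).
Stenaria and Glyptaria form a cherry on this tree, so they are sister taxa.

Glyptaria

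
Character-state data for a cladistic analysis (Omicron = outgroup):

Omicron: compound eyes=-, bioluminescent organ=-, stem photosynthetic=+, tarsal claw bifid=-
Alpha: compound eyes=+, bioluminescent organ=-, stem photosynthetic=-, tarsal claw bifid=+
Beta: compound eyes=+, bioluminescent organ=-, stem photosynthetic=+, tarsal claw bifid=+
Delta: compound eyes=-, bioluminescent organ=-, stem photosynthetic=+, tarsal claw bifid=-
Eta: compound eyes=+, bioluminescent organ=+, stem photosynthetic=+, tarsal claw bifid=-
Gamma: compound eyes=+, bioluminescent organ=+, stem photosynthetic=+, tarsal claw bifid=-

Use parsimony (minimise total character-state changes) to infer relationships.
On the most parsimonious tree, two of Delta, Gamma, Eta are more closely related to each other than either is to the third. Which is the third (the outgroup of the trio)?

Delta

Character polarity is set by the outgroup: the derived state is whichever differs from the outgroup's state, so for stem photosynthetic the derived state is '-', and for the remaining characters it is '+'.
compound eyes: derived state '+' in Alpha, Beta, Eta, and Gamma only — synapomorphy for {Alpha, Beta, Eta, Gamma}.
bioluminescent organ (derived state '+') is shared by Eta and Gamma — a synapomorphy uniting that clade.
stem photosynthetic (derived state '-') is unique to Alpha (autapomorphy; uninformative for grouping).
tarsal claw bifid (derived state '+') is shared by Alpha and Beta — a synapomorphy uniting that clade.
Most parsimonious ingroup topology: (((Alpha,Beta),(Eta,Gamma)),Delta).
Gamma and Eta share a more recent common ancestor with each other than either does with Delta, so Delta is the least closely related of the three.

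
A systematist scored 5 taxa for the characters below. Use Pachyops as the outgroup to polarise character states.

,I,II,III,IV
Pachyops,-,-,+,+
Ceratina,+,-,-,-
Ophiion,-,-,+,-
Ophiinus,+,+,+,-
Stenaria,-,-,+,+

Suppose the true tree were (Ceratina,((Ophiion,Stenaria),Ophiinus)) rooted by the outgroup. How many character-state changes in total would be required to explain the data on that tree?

Map each character onto (Ceratina,((Ophiion,Stenaria),Ophiinus)) (rooted by Pachyops) and count the minimum state changes it requires (Fitch parsimony):
I: 2; II: 1; III: 1; IV: 2.
Total tree length = 6.

6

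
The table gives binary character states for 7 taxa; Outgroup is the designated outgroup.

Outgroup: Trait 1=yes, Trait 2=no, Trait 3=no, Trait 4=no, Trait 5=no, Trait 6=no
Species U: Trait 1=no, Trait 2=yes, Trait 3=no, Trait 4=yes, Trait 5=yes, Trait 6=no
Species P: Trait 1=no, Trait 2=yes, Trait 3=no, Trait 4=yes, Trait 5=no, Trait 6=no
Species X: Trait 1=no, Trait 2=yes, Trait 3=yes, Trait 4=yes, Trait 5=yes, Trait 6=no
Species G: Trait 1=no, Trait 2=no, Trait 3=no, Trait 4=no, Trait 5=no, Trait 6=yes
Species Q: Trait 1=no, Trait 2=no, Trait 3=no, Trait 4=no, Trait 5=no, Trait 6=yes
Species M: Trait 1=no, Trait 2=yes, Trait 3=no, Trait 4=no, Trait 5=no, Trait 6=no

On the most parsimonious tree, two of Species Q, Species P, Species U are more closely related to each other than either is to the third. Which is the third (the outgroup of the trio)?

Character polarity is set by the outgroup: the derived state is whichever differs from the outgroup's state, so for Trait 1 the derived state is 'no', and for the remaining characters it is 'yes'.
Trait 1 (derived state 'no') is shared by all ingroup taxa — unites the whole ingroup.
Trait 2 (derived state 'yes') is shared by Species M, Species P, Species U, and Species X — a synapomorphy uniting that clade.
Trait 3 (derived state 'yes') is unique to Species X (autapomorphy; uninformative for grouping).
Only Species P, Species U, and Species X show the derived state 'yes' for Trait 4, supporting them as a clade.
Trait 5 (derived state 'yes') is shared by Species U and Species X — a synapomorphy uniting that clade.
Trait 6: derived state 'yes' in Species G and Species Q only — synapomorphy for {Species G, Species Q}.
Most parsimonious ingroup topology: ((((Species U,Species X),Species P),Species M),(Species G,Species Q)).
Species P and Species U share a more recent common ancestor with each other than either does with Species Q, so Species Q is the least closely related of the three.

Species Q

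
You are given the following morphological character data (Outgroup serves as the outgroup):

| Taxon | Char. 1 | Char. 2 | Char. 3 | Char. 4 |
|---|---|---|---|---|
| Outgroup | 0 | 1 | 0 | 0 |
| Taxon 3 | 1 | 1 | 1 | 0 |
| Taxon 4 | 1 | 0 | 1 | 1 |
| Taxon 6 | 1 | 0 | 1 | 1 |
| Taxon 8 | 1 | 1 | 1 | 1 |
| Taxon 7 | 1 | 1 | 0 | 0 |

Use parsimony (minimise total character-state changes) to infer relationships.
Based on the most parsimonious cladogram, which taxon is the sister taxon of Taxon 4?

Taxon 6

Character polarity is set by the outgroup: the derived state is whichever differs from the outgroup's state, so for Char. 2 the derived state is '0', and for the remaining characters it is '1'.
All ingroup taxa share the derived state '1' for Char. 1; it defines the ingroup but does not resolve relationships within it.
Char. 2: derived state '0' in Taxon 4 and Taxon 6 only — synapomorphy for {Taxon 4, Taxon 6}.
Only Taxon 3, Taxon 4, Taxon 6, and Taxon 8 show the derived state '1' for Char. 3, supporting them as a clade.
Char. 4: derived state '1' in Taxon 4, Taxon 6, and Taxon 8 only — synapomorphy for {Taxon 4, Taxon 6, Taxon 8}.
Most parsimonious ingroup topology: ((Taxon 3,((Taxon 4,Taxon 6),Taxon 8)),Taxon 7).
Taxon 4 and Taxon 6 form a cherry on this tree, so they are sister taxa.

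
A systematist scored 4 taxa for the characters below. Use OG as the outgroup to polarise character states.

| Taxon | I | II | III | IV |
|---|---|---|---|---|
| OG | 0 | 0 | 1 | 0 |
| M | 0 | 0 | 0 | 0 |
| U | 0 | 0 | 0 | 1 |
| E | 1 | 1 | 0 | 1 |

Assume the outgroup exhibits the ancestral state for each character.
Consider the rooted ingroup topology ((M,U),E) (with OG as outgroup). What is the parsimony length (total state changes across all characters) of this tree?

Map each character onto ((M,U),E) (rooted by OG) and count the minimum state changes it requires (Fitch parsimony):
I: 1; II: 1; III: 1; IV: 2.
Total tree length = 5.

5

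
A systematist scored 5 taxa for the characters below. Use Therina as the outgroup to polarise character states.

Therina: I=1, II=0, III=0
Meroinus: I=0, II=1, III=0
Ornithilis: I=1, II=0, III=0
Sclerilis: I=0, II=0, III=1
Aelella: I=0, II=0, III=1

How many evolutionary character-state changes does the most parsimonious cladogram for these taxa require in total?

3

Character polarity is set by the outgroup: the derived state is whichever differs from the outgroup's state, so for I the derived state is '0', and for the remaining characters it is '1'.
I: derived state '0' in Aelella, Meroinus, and Sclerilis only — synapomorphy for {Aelella, Meroinus, Sclerilis}.
II (derived state '1') is unique to Meroinus (autapomorphy; uninformative for grouping).
III (derived state '1') is shared by Aelella and Sclerilis — a synapomorphy uniting that clade.
Most parsimonious ingroup topology: ((Meroinus,(Sclerilis,Aelella)),Ornithilis).
Changes per character on this tree: I: 1; II: 1; III: 1.
Total = 3.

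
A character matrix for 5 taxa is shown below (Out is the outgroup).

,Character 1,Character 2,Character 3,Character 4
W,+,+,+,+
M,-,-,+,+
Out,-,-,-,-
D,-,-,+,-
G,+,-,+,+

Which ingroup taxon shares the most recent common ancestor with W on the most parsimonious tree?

The outgroup has state '-' for every character, so '+' is the derived state throughout.
Only G and W show the derived state '+' for Character 1, supporting them as a clade.
Character 2 (derived state '+') is unique to W (autapomorphy; uninformative for grouping).
All ingroup taxa share the derived state '+' for Character 3; it defines the ingroup but does not resolve relationships within it.
Character 4: derived state '+' in G, M, and W only — synapomorphy for {G, M, W}.
Most parsimonious ingroup topology: ((M,(W,G)),D).
W and G form a cherry on this tree, so they are sister taxa.

G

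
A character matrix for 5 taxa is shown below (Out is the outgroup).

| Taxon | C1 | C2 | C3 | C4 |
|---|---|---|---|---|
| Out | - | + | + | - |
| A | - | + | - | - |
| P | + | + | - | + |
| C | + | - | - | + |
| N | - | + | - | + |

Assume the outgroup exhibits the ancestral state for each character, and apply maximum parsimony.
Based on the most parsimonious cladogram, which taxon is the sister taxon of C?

Character polarity is set by the outgroup: the derived state is whichever differs from the outgroup's state, so for C2, C3 the derived state is '-', and for the remaining characters it is '+'.
Only C and P show the derived state '+' for C1, supporting them as a clade.
C2: derived state '-' in C only — an autapomorphy, so it tells us nothing about relationships among taxa.
C3 (derived state '-') is shared by all ingroup taxa — unites the whole ingroup.
C4: derived state '+' in C, N, and P only — synapomorphy for {C, N, P}.
Most parsimonious ingroup topology: (A,((P,C),N)).
C and P form a cherry on this tree, so they are sister taxa.

P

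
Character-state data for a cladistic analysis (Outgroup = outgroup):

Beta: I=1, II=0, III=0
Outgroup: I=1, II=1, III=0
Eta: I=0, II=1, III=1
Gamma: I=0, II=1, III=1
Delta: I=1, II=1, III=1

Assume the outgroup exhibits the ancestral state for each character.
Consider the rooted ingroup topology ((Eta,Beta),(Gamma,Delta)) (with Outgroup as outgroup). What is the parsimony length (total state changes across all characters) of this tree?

Map each character onto ((Eta,Beta),(Gamma,Delta)) (rooted by Outgroup) and count the minimum state changes it requires (Fitch parsimony):
I: 2; II: 1; III: 2.
Total tree length = 5.

5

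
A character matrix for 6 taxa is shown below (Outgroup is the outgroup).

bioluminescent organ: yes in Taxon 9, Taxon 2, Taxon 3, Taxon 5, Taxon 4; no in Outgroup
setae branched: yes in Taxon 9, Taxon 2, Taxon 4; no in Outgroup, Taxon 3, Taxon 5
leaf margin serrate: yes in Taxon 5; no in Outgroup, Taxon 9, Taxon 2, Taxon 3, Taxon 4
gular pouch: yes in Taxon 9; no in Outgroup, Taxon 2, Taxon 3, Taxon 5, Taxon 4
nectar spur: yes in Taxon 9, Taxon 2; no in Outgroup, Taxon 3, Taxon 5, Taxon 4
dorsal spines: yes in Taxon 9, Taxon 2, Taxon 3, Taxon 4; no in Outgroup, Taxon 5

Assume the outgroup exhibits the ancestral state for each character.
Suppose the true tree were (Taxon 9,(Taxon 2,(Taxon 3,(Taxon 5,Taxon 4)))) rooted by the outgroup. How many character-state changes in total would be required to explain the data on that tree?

Map each character onto (Taxon 9,(Taxon 2,(Taxon 3,(Taxon 5,Taxon 4)))) (rooted by Outgroup) and count the minimum state changes it requires (Fitch parsimony):
bioluminescent organ: 1; setae branched: 3; leaf margin serrate: 1; gular pouch: 1; nectar spur: 2; dorsal spines: 2.
Total tree length = 10.

10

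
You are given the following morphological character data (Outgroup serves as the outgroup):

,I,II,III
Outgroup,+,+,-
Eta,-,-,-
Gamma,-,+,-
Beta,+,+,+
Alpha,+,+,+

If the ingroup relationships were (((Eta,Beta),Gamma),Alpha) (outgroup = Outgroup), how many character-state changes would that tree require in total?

Map each character onto (((Eta,Beta),Gamma),Alpha) (rooted by Outgroup) and count the minimum state changes it requires (Fitch parsimony):
I: 2; II: 1; III: 2.
Total tree length = 5.

5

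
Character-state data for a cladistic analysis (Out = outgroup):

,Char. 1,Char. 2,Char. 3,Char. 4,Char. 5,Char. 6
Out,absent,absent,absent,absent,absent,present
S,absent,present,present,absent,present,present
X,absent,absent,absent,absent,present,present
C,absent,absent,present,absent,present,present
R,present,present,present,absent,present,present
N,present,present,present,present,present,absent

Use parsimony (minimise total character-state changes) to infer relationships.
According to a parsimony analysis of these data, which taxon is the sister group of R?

Character polarity is set by the outgroup: the derived state is whichever differs from the outgroup's state, so for Char. 6 the derived state is 'absent', and for the remaining characters it is 'present'.
Char. 1: derived state 'present' in N and R only — synapomorphy for {N, R}.
Char. 2 (derived state 'present') is shared by N, R, and S — a synapomorphy uniting that clade.
Only C, N, R, and S show the derived state 'present' for Char. 3, supporting them as a clade.
Char. 4 (derived state 'present') is unique to N (autapomorphy; uninformative for grouping).
Char. 5 (derived state 'present') is shared by all ingroup taxa — unites the whole ingroup.
Char. 6 (derived state 'absent') is unique to N (autapomorphy; uninformative for grouping).
Most parsimonious ingroup topology: (((S,(R,N)),C),X).
R and N form a cherry on this tree, so they are sister taxa.

N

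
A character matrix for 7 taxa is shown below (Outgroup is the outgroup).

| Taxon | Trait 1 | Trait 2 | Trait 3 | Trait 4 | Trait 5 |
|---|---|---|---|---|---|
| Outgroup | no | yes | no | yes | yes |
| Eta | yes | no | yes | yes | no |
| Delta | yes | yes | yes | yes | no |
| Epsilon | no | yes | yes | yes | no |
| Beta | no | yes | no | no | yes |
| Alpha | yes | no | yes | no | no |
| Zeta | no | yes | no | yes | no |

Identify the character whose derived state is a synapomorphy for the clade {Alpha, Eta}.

Trait 2

Character polarity is set by the outgroup: the derived state is whichever differs from the outgroup's state, so for Trait 2, Trait 4, Trait 5 the derived state is 'no', and for the remaining characters it is 'yes'.
Only Alpha, Delta, and Eta show the derived state 'yes' for Trait 1, supporting them as a clade.
Trait 2 (derived state 'no') is shared by Alpha and Eta — a synapomorphy uniting that clade.
Trait 3 (derived state 'yes') is shared by Alpha, Delta, Epsilon, and Eta — a synapomorphy uniting that clade.
Trait 4 groups Alpha and Beta, which is incompatible with the clades supported by the remaining characters; treating it as convergent (homoplasy) costs fewer steps than any alternative tree.
Trait 5: derived state 'no' in Alpha, Delta, Epsilon, Eta, and Zeta only — synapomorphy for {Alpha, Delta, Epsilon, Eta, Zeta}.
Most parsimonious ingroup topology: (((((Eta,Alpha),Delta),Epsilon),Zeta),Beta).
The clade {Alpha, Eta} is supported by Trait 2: its derived state 'no' occurs in exactly those taxa and in no other taxon (including the outgroup).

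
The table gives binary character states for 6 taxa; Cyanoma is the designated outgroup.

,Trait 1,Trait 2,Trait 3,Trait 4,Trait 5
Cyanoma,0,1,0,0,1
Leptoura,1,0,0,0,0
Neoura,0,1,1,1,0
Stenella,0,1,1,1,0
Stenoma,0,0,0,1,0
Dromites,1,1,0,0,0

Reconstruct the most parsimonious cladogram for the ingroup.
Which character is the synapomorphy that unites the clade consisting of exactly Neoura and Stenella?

Trait 3

Character polarity is set by the outgroup: the derived state is whichever differs from the outgroup's state, so for Trait 2, Trait 5 the derived state is '0', and for the remaining characters it is '1'.
Only Dromites and Leptoura show the derived state '1' for Trait 1, supporting them as a clade.
Trait 2 groups Leptoura and Stenoma, which is incompatible with the clades supported by the remaining characters; treating it as convergent (homoplasy) costs fewer steps than any alternative tree.
Trait 3: derived state '1' in Neoura and Stenella only — synapomorphy for {Neoura, Stenella}.
Only Neoura, Stenella, and Stenoma show the derived state '1' for Trait 4, supporting them as a clade.
Trait 5 (derived state '0') is shared by all ingroup taxa — unites the whole ingroup.
Most parsimonious ingroup topology: ((Leptoura,Dromites),((Neoura,Stenella),Stenoma)).
The clade {Neoura, Stenella} is supported by Trait 3: its derived state '1' occurs in exactly those taxa and in no other taxon (including the outgroup).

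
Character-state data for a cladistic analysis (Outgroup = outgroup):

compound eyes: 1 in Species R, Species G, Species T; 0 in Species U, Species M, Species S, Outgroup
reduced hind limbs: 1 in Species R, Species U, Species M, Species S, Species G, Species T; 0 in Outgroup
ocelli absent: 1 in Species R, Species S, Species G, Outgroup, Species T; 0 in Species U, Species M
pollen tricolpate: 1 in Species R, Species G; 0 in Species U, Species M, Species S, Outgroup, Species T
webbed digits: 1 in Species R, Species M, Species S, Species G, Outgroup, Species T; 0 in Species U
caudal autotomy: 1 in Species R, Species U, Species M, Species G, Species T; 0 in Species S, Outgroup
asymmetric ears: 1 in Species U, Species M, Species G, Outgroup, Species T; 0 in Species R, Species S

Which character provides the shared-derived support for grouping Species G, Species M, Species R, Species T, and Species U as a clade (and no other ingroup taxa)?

caudal autotomy

Character polarity is set by the outgroup: the derived state is whichever differs from the outgroup's state, so for ocelli absent, webbed digits, asymmetric ears the derived state is '0', and for the remaining characters it is '1'.
compound eyes: derived state '1' in Species G, Species R, and Species T only — synapomorphy for {Species G, Species R, Species T}.
All ingroup taxa share the derived state '1' for reduced hind limbs; it defines the ingroup but does not resolve relationships within it.
Only Species M and Species U show the derived state '0' for ocelli absent, supporting them as a clade.
pollen tricolpate: derived state '1' in Species G and Species R only — synapomorphy for {Species G, Species R}.
webbed digits (derived state '0') is unique to Species U (autapomorphy; uninformative for grouping).
Only Species G, Species M, Species R, Species T, and Species U show the derived state '1' for caudal autotomy, supporting them as a clade.
asymmetric ears (state '0') occurs in Species R and Species S but conflicts with the nesting implied by the other characters — most parsimoniously interpreted as homoplasy.
Most parsimonious ingroup topology: ((((Species R,Species G),Species T),(Species U,Species M)),Species S).
The clade {Species G, Species M, Species R, Species T, Species U} is supported by caudal autotomy: its derived state '1' occurs in exactly those taxa and in no other taxon (including the outgroup).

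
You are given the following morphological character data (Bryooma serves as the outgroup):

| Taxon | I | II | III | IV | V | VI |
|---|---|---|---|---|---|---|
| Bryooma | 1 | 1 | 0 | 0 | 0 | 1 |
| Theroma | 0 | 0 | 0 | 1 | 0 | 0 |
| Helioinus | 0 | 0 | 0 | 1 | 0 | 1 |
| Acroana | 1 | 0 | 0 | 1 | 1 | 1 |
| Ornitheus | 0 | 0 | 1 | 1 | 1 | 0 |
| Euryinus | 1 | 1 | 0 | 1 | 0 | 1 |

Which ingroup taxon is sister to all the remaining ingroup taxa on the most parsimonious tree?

Character polarity is set by the outgroup: the derived state is whichever differs from the outgroup's state, so for I, II, VI the derived state is '0', and for the remaining characters it is '1'.
I (derived state '0') is shared by Helioinus, Ornitheus, and Theroma — a synapomorphy uniting that clade.
Only Acroana, Helioinus, Ornitheus, and Theroma show the derived state '0' for II, supporting them as a clade.
III: derived state '1' in Ornitheus only — an autapomorphy, so it tells us nothing about relationships among taxa.
IV (derived state '1') is shared by all ingroup taxa — unites the whole ingroup.
V (state '1') occurs in Acroana and Ornitheus but conflicts with the nesting implied by the other characters — most parsimoniously interpreted as homoplasy.
VI (derived state '0') is shared by Ornitheus and Theroma — a synapomorphy uniting that clade.
Most parsimonious ingroup topology: ((((Theroma,Ornitheus),Helioinus),Acroana),Euryinus).
Euryinus is sister to the clade containing all other ingroup taxa, so it is the earliest-diverging (most basal) ingroup lineage.

Euryinus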